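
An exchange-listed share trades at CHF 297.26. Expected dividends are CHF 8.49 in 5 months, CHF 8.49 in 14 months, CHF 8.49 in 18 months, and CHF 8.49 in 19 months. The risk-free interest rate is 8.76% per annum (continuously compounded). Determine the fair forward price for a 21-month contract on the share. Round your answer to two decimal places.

PV(dividends) I = 8.49·e^(−0.0876·5/12) + 8.49·e^(−0.0876·14/12) + 8.49·e^(−0.0876·18/12) + 8.49·e^(−0.0876·19/12)
I = 8.1857 + 7.6652 + 7.4446 + 7.3905 = 30.6860
F = (S − I)·e^(rT) = (297.26 − 30.6860) · e^(0.0876·21/12)
= 266.5740 · e^0.153300 = 266.5740 × 1.165675 = CHF 310.74

CHF 310.74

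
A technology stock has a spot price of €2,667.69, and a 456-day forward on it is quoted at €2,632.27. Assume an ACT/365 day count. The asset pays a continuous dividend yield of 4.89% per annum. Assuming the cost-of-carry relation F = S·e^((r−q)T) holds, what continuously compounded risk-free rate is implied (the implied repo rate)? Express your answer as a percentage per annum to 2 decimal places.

From F = S·e^((r−q)T): (r − q) = ln(F/S)/T
ln(2632.27/2667.69) = ln(0.986723) = -0.013366
(r − q) = -0.013366 / (456/365) = -0.010699
r = ln(F/S)/T + q = -0.010699 + 0.0489 = 0.038201
r = 3.82%

3.82%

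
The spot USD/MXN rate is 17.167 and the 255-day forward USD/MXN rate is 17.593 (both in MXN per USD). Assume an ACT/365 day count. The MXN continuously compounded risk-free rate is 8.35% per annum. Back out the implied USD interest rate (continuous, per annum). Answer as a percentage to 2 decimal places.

4.84%

F = S·e^((r_MXN − r_USD)T) ⇒ r_USD = r_MXN − ln(F/S)/T
ln(17.593/17.167) = 0.024512; /(255/365) = 0.035086
r_USD = 0.0835 − 0.035086 = 0.048414
r_USD = 4.84%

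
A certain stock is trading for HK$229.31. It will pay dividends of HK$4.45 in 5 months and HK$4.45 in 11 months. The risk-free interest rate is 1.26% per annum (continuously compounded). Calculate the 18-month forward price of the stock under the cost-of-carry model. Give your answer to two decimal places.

HK$224.69

PV(dividends) I = 4.45·e^(−0.0126·5/12) + 4.45·e^(−0.0126·11/12)
I = 4.4267 + 4.3989 = 8.8256
F = (S − I)·e^(rT) = (229.31 − 8.8256) · e^(0.0126·18/12)
= 220.4844 · e^0.018900 = 220.4844 × 1.019080 = HK$224.69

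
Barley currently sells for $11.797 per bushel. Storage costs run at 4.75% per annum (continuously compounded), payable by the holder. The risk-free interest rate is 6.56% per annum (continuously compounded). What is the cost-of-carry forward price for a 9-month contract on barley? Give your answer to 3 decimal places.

$12.841 per bushel

Net carry = r + u − y = 0.0656 + 0.0475 − 0.0000 = 0.1131
F = S·e^((r+u−y)T) = 11.797 · e^(0.1131 × 9/12) = 11.797 · e^0.084825
= 11.797 × 1.088527 = $12.841 per bushel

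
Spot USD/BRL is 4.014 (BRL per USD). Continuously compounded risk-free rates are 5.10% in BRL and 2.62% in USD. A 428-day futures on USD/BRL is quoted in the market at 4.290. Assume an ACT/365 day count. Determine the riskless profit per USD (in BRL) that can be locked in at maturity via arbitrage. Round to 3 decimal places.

Fair futures: F* = S·e^(carry·T), with carry = (r_BRL − r_USD) = 0.0510 − 0.0262 = 0.0248
F* = 4.014 · e^(0.0248 × 428/365) = 4.014 · e^0.029081 = 4.014 × 1.029508 = 4.1324
Market 4.290 > fair 4.1324: forward overpriced → cash-and-carry (buy spot, short the forward).
At maturity, profit = |F_mkt − F*| = |4.290 − 4.1324| = 0.158 per USD (in BRL)

0.158 per USD (in BRL)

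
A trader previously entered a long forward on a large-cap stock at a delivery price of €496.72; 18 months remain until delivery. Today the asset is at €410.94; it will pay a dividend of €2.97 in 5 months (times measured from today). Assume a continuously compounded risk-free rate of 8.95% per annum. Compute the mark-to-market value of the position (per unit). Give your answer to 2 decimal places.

PV(remaining dividends) I = 2.97·e^(−0.0895·5/12) = 2.8613
Current forward F = (S − I)·e^(rT) = (410.94 − 2.8613)·e^(0.0895·18/12) = 408.0787 × 1.143679 = 466.7110
Value (long) = (F − K)·e^(−rT) = (466.7110 − 496.72) × 0.874371 = -26.2390
Value = -€26.24

-€26.24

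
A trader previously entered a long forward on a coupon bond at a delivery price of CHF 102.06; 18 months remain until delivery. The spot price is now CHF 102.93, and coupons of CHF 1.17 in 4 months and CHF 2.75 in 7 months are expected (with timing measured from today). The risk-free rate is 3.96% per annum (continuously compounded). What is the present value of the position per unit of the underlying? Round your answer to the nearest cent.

PV(remaining coupons) I = 1.17·e^(−0.0396·4/12) + 2.75·e^(−0.0396·7/12) = 3.8419
Current forward F = (S − I)·e^(rT) = (102.93 − 3.8419)·e^(0.0396·18/12) = 99.0881 × 1.061200 = 105.1523
Value (long) = (F − K)·e^(−rT) = (105.1523 − 102.06) × 0.942330 = 2.9140
Value = CHF 2.91

CHF 2.91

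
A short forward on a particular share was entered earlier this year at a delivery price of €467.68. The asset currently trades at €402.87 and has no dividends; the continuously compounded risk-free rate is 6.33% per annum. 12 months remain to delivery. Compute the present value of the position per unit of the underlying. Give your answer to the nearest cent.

€36.12

Current fair forward for the remaining 12 months: F = S·e^(r·T), r = 0.0633
F = 402.87 · e^(0.0633 × 12/12) = 402.87 × 1.065346 = 429.1959
Value of long forward = (F − K)·e^(−rT) = (429.1959 − 467.68) · e^(−0.0633·12/12)
= -38.4841 × 0.938662 = -36.12
Short position value = −(long value) = €36.12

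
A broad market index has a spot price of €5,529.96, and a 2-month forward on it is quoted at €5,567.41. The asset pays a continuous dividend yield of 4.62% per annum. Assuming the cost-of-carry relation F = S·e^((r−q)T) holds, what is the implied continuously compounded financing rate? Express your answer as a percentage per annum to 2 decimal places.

From F = S·e^((r−q)T): (r − q) = ln(F/S)/T
ln(5567.41/5529.96) = ln(1.006772) = 0.006749
(r − q) = 0.006749 / (2/12) = 0.040494
r = ln(F/S)/T + q = 0.040494 + 0.0462 = 0.086694
r = 8.67%

8.67%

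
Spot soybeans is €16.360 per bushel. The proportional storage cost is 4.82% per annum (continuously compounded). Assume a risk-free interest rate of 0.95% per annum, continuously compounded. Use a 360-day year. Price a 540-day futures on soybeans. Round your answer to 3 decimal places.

€17.839 per bushel

Net carry = r + u − y = 0.0095 + 0.0482 − 0.0000 = 0.0577
F = S·e^((r+u−y)T) = 16.360 · e^(0.0577 × 540/360) = 16.360 · e^0.086550
= 16.360 × 1.090406 = €17.839 per bushel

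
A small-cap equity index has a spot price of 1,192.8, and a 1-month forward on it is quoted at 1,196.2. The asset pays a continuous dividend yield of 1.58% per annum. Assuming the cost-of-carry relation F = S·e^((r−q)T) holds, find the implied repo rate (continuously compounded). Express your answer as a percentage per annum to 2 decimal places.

From F = S·e^((r−q)T): (r − q) = ln(F/S)/T
ln(1196.2/1192.8) = ln(1.002850) = 0.002846
(r − q) = 0.002846 / (1/12) = 0.034152
r = ln(F/S)/T + q = 0.034152 + 0.0158 = 0.049952
r = 5.00%

5.00%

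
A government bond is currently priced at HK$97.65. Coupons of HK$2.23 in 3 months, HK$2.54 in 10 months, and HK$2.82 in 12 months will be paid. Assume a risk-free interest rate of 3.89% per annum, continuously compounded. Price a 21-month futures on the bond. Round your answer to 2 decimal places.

HK$96.63

PV(coupons) I = 2.23·e^(−0.0389·3/12) + 2.54·e^(−0.0389·10/12) + 2.82·e^(−0.0389·12/12)
I = 2.2084 + 2.4590 + 2.7124 = 7.3798
F = (S − I)·e^(rT) = (97.65 − 7.3798) · e^(0.0389·21/12)
= 90.2702 · e^0.068075 = 90.2702 × 1.070446 = HK$96.63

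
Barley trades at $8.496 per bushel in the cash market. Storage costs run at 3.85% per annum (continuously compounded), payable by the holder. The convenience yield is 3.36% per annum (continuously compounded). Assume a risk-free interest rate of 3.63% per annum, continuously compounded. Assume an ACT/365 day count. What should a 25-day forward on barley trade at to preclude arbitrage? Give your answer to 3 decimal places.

Net carry = r + u − y = 0.0363 + 0.0385 − 0.0336 = 0.0412
F = S·e^((r+u−y)T) = 8.496 · e^(0.0412 × 25/365) = 8.496 · e^0.002822
= 8.496 × 1.002826 = $8.520 per bushel

$8.520 per bushel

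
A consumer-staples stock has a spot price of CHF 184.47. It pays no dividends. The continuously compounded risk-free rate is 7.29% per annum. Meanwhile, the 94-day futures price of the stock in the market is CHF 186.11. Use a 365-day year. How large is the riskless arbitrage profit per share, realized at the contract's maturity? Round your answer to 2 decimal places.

Fair futures: F* = S·e^(carry·T), with carry = r = 0.0729
F* = 184.47 · e^(0.0729 × 94/365) = 184.47 · e^0.018774 = 184.47 × 1.018951 = CHF 187.9659
Market CHF 186.11 < fair CHF 187.9659: forward underpriced → reverse cash-and-carry (short spot, go long the forward).
At maturity, profit = |F_mkt − F*| = |186.11 − 187.9659| = CHF 1.86 per share

CHF 1.86 per share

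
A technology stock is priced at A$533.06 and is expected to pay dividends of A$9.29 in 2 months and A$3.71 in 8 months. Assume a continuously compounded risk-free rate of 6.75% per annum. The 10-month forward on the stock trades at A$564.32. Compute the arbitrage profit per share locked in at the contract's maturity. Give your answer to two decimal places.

PV(dividends) I = 9.29·e^(−0.0675·2/12) + 3.71·e^(−0.0675·8/12) = 12.7328
Fair forward F* = (S − I)·e^(rT) = (533.06 − 12.7328)·e^0.056250 = 520.3272 × 1.057862 = 550.4344
Market A$564.32 > fair 550.4344: forward overpriced → cash-and-carry (borrow at r, buy the stock and collect the dividends, short the forward).
Profit at T = |F_mkt − F*| = |564.32 − 550.4344| = A$13.89 per share

A$13.89 per share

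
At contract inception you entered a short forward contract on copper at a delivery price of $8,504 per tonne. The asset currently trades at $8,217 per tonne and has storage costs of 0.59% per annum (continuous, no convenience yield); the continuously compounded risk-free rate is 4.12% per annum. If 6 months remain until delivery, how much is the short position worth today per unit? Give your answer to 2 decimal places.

$89.33 per tonne

Current fair forward for the remaining 6 months: F = S·e^((r + u)·T), (r + u) = 0.0412 + 0.0059 = 0.0471
F = 8217 · e^(0.0471 × 6/12) = 8217 × 1.02382949 = 8412.8069
Value of long forward = (F − K)·e^(−rT) = (8412.8069 − 8504) · e^(−0.0412·6/12)
= -91.1931 × 0.97961073 = -89.33
Short position value = −(long value) = $89.33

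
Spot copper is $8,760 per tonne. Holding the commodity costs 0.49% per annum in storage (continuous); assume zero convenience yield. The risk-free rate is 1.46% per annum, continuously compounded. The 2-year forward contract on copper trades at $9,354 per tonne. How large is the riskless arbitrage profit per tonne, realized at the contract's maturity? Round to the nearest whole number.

Fair forward: F* = S·e^(carry·T), with carry = (r + u) = 0.0146 + 0.0049 = 0.0195
F* = 8760 · e^(0.0195 × 2) = 8760 · e^0.039000 = 8760 × 1.039770 = $9108.3852
Market $9354 > fair $9108.3852: forward overpriced → cash-and-carry (buy spot, short the forward).
At maturity, profit = |F_mkt − F*| = |9354 − 9108.3852| = $246 per tonne

$246 per tonne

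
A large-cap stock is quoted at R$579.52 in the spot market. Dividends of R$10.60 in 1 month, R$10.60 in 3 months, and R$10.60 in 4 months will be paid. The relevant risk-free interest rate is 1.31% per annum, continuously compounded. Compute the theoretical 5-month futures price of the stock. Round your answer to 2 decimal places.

R$550.81

PV(dividends) I = 10.60·e^(−0.0131·1/12) + 10.60·e^(−0.0131·3/12) + 10.60·e^(−0.0131·4/12)
I = 10.5884 + 10.5653 + 10.5538 = 31.7075
F = (S − I)·e^(rT) = (579.52 − 31.7075) · e^(0.0131·5/12)
= 547.8125 · e^0.005458 = 547.8125 × 1.005473 = R$550.81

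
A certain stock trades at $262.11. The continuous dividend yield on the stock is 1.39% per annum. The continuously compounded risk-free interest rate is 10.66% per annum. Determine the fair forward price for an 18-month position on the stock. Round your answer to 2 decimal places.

F = S·e^((r − q)T) = 262.11 · e^((0.1066 − 0.0139) × 18/12)
= 262.11 · e^0.139050 = 262.11 × 1.149182
F = $301.21

$301.21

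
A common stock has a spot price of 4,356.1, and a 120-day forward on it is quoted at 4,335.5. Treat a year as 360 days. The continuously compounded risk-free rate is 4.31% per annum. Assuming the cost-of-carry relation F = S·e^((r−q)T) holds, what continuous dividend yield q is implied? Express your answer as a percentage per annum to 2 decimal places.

From F = S·e^((r−q)T): (r − q) = ln(F/S)/T
ln(4335.5/4356.1) = ln(0.995271) = -0.004740
(r − q) = -0.004740 / (120/360) = -0.014220
q = r − ln(F/S)/T = 0.0431 + 0.014220 = 0.057320
q = 5.73%

5.73%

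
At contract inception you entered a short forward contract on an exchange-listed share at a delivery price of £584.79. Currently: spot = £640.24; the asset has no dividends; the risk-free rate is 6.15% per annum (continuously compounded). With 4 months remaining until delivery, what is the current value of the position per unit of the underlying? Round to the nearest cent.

-£67.32

Current fair forward for the remaining 4 months: F = S·e^(r·T), r = 0.0615
F = 640.24 · e^(0.0615 × 4/12) = 640.24 × 1.020712 = 653.5007
Value of long forward = (F − K)·e^(−rT) = (653.5007 − 584.79) · e^(−0.0615·4/12)
= 68.7107 × 0.979709 = 67.32
Short position value = −(long value) = -£67.32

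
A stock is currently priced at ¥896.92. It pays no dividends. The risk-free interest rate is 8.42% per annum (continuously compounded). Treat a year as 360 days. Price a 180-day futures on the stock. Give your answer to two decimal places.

¥935.49

F = S·e^(rT) = 896.92 · e^(0.0842 × 180/360)
= 896.92 · e^0.042100 = 896.92 × 1.042999
F = ¥935.49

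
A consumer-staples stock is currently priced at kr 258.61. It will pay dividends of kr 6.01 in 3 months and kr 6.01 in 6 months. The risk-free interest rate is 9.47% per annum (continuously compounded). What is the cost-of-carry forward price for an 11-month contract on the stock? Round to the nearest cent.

PV(dividends) I = 6.01·e^(−0.0947·3/12) + 6.01·e^(−0.0947·6/12)
I = 5.8694 + 5.7321 = 11.6015
F = (S − I)·e^(rT) = (258.61 − 11.6015) · e^(0.0947·11/12)
= 247.0085 · e^0.086808 = 247.0085 × 1.090687 = kr 269.41

kr 269.41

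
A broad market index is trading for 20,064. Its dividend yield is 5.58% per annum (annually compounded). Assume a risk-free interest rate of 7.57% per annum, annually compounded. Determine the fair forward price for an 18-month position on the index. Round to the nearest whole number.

20,634

F = S · (1+r)^T / (1+q)^T
= 20064 × 1.115673 / 1.084857 = 20064 × 1.028406
F = 20,634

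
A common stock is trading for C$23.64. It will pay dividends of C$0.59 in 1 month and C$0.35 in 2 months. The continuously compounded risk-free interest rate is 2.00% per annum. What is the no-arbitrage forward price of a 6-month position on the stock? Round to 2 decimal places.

PV(dividends) I = 0.59·e^(−0.0200·1/12) + 0.35·e^(−0.0200·2/12)
I = 0.5890 + 0.3488 = 0.9378
F = (S − I)·e^(rT) = (23.64 − 0.9378) · e^(0.0200·6/12)
= 22.7022 · e^0.010000 = 22.7022 × 1.010050 = C$22.93

C$22.93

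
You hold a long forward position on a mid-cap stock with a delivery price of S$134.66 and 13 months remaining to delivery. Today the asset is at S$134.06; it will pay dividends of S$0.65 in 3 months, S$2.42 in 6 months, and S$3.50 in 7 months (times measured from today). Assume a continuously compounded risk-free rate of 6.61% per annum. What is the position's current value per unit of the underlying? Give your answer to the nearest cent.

PV(remaining dividends) I = 0.65·e^(−0.0661·3/12) + 2.42·e^(−0.0661·6/12) + 3.50·e^(−0.0661·7/12) = 6.3483
Current forward F = (S − I)·e^(rT) = (134.06 − 6.3483)·e^(0.0661·13/12) = 127.7117 × 1.074235 = 137.1924
Value (long) = (F − K)·e^(−rT) = (137.1924 − 134.66) × 0.930895 = 2.3574
Value = S$2.36

S$2.36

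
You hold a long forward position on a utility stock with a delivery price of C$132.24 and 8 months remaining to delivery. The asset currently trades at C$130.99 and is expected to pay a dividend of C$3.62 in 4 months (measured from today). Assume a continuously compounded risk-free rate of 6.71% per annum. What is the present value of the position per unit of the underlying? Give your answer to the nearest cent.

PV(remaining dividends) I = 3.62·e^(−0.0671·4/12) = 3.5399
Current forward F = (S − I)·e^(rT) = (130.99 − 3.5399)·e^(0.0671·8/12) = 127.4501 × 1.045749 = 133.2808
Value (long) = (F − K)·e^(−rT) = (133.2808 − 132.24) × 0.956252 = 0.9953
Value = C$1.00

C$1.00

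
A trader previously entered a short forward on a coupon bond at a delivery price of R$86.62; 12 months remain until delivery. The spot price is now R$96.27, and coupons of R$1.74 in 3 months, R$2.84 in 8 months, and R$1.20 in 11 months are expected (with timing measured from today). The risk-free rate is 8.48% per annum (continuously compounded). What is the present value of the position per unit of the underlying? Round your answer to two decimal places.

-R$11.19

PV(remaining coupons) I = 1.74·e^(−0.0848·3/12) + 2.84·e^(−0.0848·8/12) + 1.20·e^(−0.0848·11/12) = 5.4977
Current forward F = (S − I)·e^(rT) = (96.27 − 5.4977)·e^(0.0848·12/12) = 90.7723 × 1.088499 = 98.8056
Value (long) = (F − K)·e^(−rT) = (98.8056 − 86.62) × 0.918696 = 11.1949
Short position value = −(long value) = -R$11.19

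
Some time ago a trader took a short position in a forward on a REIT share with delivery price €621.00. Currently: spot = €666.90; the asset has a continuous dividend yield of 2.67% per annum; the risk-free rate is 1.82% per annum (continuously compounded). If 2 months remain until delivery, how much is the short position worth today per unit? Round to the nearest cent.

Current fair forward for the remaining 2 months: F = S·e^((r − q)·T), (r − q) = 0.0182 − 0.0267 = -0.0085
F = 666.90 · e^(-0.0085 × 2/12) = 666.90 × 0.998584 = 665.9557
Value of long forward = (F − K)·e^(−rT) = (665.9557 − 621.00) · e^(−0.0182·2/12)
= 44.9557 × 0.996971 = 44.82
Short position value = −(long value) = -€44.82

-€44.82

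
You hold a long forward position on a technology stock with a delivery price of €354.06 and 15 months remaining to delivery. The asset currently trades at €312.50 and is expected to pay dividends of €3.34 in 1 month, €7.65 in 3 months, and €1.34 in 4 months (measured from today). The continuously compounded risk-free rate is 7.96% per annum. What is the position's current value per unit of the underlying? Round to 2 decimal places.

PV(remaining dividends) I = 3.34·e^(−0.0796·1/12) + 7.65·e^(−0.0796·3/12) + 1.34·e^(−0.0796·4/12) = 12.1221
Current forward F = (S − I)·e^(rT) = (312.50 − 12.1221)·e^(0.0796·15/12) = 300.3779 × 1.104618 = 331.8028
Value (long) = (F − K)·e^(−rT) = (331.8028 − 354.06) × 0.905290 = -20.1492
Value = -€20.15

-€20.15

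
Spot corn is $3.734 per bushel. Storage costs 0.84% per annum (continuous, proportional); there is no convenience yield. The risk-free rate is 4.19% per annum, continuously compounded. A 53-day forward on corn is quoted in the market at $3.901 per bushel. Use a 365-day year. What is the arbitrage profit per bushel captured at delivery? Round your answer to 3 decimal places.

$0.140 per bushel

Fair forward: F* = S·e^(carry·T), with carry = (r + u) = 0.0419 + 0.0084 = 0.0503
F* = 3.734 · e^(0.0503 × 53/365) = 3.734 · e^0.007304 = 3.734 × 1.007331 = $3.7614
Market $3.901 > fair $3.7614: forward overpriced → cash-and-carry (buy spot, short the forward).
At maturity, profit = |F_mkt − F*| = |3.901 − 3.7614| = $0.140 per bushel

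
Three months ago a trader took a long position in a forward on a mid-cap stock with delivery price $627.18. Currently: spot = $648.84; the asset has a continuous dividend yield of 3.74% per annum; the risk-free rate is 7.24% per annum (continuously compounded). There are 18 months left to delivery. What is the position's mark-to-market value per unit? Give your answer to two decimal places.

$50.81

Current fair forward for the remaining 18 months: F = S·e^((r − q)·T), (r − q) = 0.0724 − 0.0374 = 0.0350
F = 648.84 · e^(0.0350 × 18/12) = 648.84 × 1.053903 = 683.8144
Value of long forward = (F − K)·e^(−rT) = (683.8144 − 627.18) · e^(−0.0724·18/12)
= 56.6344 × 0.897089 = 50.81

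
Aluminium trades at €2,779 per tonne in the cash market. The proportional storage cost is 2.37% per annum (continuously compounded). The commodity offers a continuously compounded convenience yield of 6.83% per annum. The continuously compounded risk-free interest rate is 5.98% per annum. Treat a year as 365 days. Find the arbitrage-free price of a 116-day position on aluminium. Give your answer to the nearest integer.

Net carry = r + u − y = 0.0598 + 0.0237 − 0.0683 = 0.0152
F = S·e^((r+u−y)T) = 2779 · e^(0.0152 × 116/365) = 2779 · e^0.004831
= 2779 × 1.004843 = €2,792 per tonne

€2,792 per tonne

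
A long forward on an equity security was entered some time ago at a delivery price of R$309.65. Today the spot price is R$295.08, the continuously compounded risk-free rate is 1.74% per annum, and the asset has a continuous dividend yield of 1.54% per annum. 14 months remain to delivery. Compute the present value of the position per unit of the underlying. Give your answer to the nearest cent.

-R$13.60

Current fair forward for the remaining 14 months: F = S·e^((r − q)·T), (r − q) = 0.0174 − 0.0154 = 0.0020
F = 295.08 · e^(0.0020 × 14/12) = 295.08 × 1.002336 = 295.7693
Value of long forward = (F − K)·e^(−rT) = (295.7693 − 309.65) · e^(−0.0174·14/12)
= -13.8807 × 0.979905 = -13.60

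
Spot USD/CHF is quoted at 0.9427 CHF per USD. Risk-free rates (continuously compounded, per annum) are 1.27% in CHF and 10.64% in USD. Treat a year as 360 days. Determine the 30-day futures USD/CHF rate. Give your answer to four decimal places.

F = S·e^((r_CHF − r_USD)T) = 0.9427 · e^((0.0127 − 0.1064) × 30/360)
= 0.9427 · e^-0.007808 = 0.9427 × 0.992222
F = 0.9354 CHF per USD

0.9354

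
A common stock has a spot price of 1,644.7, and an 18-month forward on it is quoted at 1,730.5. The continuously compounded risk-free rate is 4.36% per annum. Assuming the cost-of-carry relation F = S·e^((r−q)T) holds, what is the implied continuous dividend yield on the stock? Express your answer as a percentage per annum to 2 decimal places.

From F = S·e^((r−q)T): (r − q) = ln(F/S)/T
ln(1730.5/1644.7) = ln(1.052168) = 0.050853
(r − q) = 0.050853 / (18/12) = 0.033902
q = r − ln(F/S)/T = 0.0436 − 0.033902 = 0.009698
q = 0.97%

0.97%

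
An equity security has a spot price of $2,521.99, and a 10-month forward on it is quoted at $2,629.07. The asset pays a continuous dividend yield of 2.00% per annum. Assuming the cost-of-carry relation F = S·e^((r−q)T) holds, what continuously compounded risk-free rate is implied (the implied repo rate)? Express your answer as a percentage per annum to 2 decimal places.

6.99%

From F = S·e^((r−q)T): (r − q) = ln(F/S)/T
ln(2629.07/2521.99) = ln(1.042459) = 0.041582
(r − q) = 0.041582 / (10/12) = 0.049898
r = ln(F/S)/T + q = 0.049898 + 0.0200 = 0.069898
r = 6.99%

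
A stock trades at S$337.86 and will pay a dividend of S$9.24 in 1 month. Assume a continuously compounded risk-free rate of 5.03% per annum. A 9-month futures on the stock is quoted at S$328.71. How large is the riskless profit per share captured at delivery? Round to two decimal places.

PV(dividends) I = 9.24·e^(−0.0503·1/12) = 9.2014
Fair futures F* = (S − I)·e^(rT) = (337.86 − 9.2014)·e^0.037725 = 328.6586 × 1.038446 = 341.2942
Market S$328.71 < fair 341.2942: forward underpriced → reverse cash-and-carry (short the stock, invest proceeds at r, pay the dividends, go long the forward).
Profit at T = |F_mkt − F*| = |328.71 − 341.2942| = S$12.58 per share

S$12.58 per share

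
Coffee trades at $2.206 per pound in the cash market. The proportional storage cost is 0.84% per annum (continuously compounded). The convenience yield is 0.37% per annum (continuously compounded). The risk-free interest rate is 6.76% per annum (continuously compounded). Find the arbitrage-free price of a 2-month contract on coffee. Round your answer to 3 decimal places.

Net carry = r + u − y = 0.0676 + 0.0084 − 0.0037 = 0.0723
F = S·e^((r+u−y)T) = 2.206 · e^(0.0723 × 2/12) = 2.206 · e^0.012050
= 2.206 × 1.012123 = $2.233 per pound

$2.233 per pound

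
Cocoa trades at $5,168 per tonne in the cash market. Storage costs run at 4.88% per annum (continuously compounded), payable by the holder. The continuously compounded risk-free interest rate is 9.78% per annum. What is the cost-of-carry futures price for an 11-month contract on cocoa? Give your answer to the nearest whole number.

Net carry = r + u − y = 0.0978 + 0.0488 − 0.0000 = 0.1466
F = S·e^((r+u−y)T) = 5168 · e^(0.1466 × 11/12) = 5168 · e^0.134383
= 5168 × 1.143831 = $5,911 per tonne

$5,911 per tonne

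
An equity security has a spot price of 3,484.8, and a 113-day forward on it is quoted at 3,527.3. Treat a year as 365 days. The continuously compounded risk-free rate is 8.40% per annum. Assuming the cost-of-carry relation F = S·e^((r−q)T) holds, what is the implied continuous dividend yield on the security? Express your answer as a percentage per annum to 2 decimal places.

4.48%

From F = S·e^((r−q)T): (r − q) = ln(F/S)/T
ln(3527.3/3484.8) = ln(1.012196) = 0.012122
(r − q) = 0.012122 / (113/365) = 0.039155
q = r − ln(F/S)/T = 0.0840 − 0.039155 = 0.044845
q = 4.48%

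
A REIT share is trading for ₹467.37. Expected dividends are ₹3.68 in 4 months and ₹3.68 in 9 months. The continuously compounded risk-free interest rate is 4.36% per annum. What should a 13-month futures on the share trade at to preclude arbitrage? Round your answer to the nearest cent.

PV(dividends) I = 3.68·e^(−0.0436·4/12) + 3.68·e^(−0.0436·9/12)
I = 3.6269 + 3.5616 = 7.1885
F = (S − I)·e^(rT) = (467.37 − 7.1885) · e^(0.0436·13/12)
= 460.1815 · e^0.047233 = 460.1815 × 1.048366 = ₹482.44

₹482.44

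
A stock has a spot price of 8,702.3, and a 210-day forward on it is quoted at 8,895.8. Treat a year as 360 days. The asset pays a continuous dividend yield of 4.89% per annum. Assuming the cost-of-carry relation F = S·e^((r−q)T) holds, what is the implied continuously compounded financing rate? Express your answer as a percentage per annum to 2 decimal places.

8.66%

From F = S·e^((r−q)T): (r − q) = ln(F/S)/T
ln(8895.8/8702.3) = ln(1.022236) = 0.021992
(r − q) = 0.021992 / (210/360) = 0.037701
r = ln(F/S)/T + q = 0.037701 + 0.0489 = 0.086601
r = 8.66%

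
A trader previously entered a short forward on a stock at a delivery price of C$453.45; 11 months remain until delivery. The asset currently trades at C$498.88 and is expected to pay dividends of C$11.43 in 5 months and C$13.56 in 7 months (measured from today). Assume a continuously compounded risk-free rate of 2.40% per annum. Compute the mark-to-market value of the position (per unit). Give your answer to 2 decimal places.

-C$30.61

PV(remaining dividends) I = 11.43·e^(−0.0240·5/12) + 13.56·e^(−0.0240·7/12) = 24.6878
Current forward F = (S − I)·e^(rT) = (498.88 − 24.6878)·e^(0.0240·11/12) = 474.1922 × 1.022244 = 484.7401
Value (long) = (F − K)·e^(−rT) = (484.7401 − 453.45) × 0.978240 = 30.6092
Short position value = −(long value) = -C$30.61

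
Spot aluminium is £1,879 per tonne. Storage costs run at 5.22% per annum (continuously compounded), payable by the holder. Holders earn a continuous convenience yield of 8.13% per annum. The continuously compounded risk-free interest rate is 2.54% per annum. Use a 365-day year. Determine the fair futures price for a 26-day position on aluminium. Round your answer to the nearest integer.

£1,879 per tonne

Net carry = r + u − y = 0.0254 + 0.0522 − 0.0813 = -0.0037
F = S·e^((r+u−y)T) = 1879 · e^(-0.0037 × 26/365) = 1879 · e^-0.000264
= 1879 × 0.999736 = £1,879 per tonne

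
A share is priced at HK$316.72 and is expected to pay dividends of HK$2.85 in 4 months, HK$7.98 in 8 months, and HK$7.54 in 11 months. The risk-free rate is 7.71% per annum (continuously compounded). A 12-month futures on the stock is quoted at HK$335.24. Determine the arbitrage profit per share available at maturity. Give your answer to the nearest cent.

HK$11.91 per share

PV(dividends) I = 2.85·e^(−0.0771·4/12) + 7.98·e^(−0.0771·8/12) + 7.54·e^(−0.0771·11/12) = 17.3834
Fair futures F* = (S − I)·e^(rT) = (316.72 − 17.3834)·e^0.077100 = 299.3366 × 1.080150 = 323.3284
Market HK$335.24 > fair 323.3284: forward overpriced → cash-and-carry (borrow at r, buy the stock and collect the dividends, short the forward).
Profit at T = |F_mkt − F*| = |335.24 − 323.3284| = HK$11.91 per share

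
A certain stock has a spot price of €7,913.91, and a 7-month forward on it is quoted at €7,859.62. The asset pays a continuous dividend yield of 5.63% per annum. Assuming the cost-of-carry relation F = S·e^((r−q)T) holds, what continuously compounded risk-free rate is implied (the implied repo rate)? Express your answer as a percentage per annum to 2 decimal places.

From F = S·e^((r−q)T): (r − q) = ln(F/S)/T
ln(7859.62/7913.91) = ln(0.993140) = -0.006884
(r − q) = -0.006884 / (7/12) = -0.011801
r = ln(F/S)/T + q = -0.011801 + 0.0563 = 0.044499
r = 4.45%

4.45%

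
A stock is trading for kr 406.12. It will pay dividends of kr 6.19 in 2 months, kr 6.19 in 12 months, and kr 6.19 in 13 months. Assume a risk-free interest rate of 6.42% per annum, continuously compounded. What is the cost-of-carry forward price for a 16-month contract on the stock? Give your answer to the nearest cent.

PV(dividends) I = 6.19·e^(−0.0642·2/12) + 6.19·e^(−0.0642·12/12) + 6.19·e^(−0.0642·13/12)
I = 6.1241 + 5.8051 + 5.7741 = 17.7033
F = (S − I)·e^(rT) = (406.12 − 17.7033) · e^(0.0642·16/12)
= 388.4167 · e^0.085600 = 388.4167 × 1.089370 = kr 423.13

kr 423.13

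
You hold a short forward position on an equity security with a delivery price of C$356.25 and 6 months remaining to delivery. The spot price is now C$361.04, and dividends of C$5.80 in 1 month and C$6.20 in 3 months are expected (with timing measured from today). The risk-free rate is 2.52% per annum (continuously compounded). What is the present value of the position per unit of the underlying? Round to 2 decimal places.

C$2.70

PV(remaining dividends) I = 5.80·e^(−0.0252·1/12) + 6.20·e^(−0.0252·3/12) = 11.9489
Current forward F = (S − I)·e^(rT) = (361.04 − 11.9489)·e^(0.0252·6/12) = 349.0911 × 1.012680 = 353.5176
Value (long) = (F − K)·e^(−rT) = (353.5176 − 356.25) × 0.987479 = -2.6982
Short position value = −(long value) = C$2.70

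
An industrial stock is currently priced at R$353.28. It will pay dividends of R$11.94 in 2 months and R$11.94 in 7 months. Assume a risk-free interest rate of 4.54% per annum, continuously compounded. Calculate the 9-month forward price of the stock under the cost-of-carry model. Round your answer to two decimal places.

PV(dividends) I = 11.94·e^(−0.0454·2/12) + 11.94·e^(−0.0454·7/12)
I = 11.8500 + 11.6279 = 23.4779
F = (S − I)·e^(rT) = (353.28 − 23.4779) · e^(0.0454·9/12)
= 329.8021 · e^0.034050 = 329.8021 × 1.034636 = R$341.23

R$341.23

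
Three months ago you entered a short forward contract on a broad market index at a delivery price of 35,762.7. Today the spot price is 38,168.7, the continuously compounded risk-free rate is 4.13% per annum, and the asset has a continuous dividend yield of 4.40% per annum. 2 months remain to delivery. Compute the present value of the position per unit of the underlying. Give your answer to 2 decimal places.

Current fair forward for the remaining 2 months: F = S·e^((r − q)·T), (r − q) = 0.0413 − 0.0440 = -0.0027
F = 38168.7 · e^(-0.0027 × 2/12) = 38168.7 × 0.99955010 = 38151.5279
Value of long forward = (F − K)·e^(−rT) = (38151.5279 − 35762.7) · e^(−0.0413·2/12)
= 2388.8279 × 0.99314030 = 2372.44
Short position value = −(long value) = -2372.44

-2372.44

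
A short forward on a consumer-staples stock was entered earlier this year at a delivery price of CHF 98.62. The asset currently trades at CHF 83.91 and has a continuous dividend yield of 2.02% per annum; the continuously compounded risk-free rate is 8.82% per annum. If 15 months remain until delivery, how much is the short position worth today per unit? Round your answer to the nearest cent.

CHF 6.51

Current fair forward for the remaining 15 months: F = S·e^((r − q)·T), (r − q) = 0.0882 − 0.0202 = 0.0680
F = 83.91 · e^(0.0680 × 15/12) = 83.91 × 1.088717 = 91.3542
Value of long forward = (F − K)·e^(−rT) = (91.3542 − 98.62) · e^(−0.0882·15/12)
= -7.2658 × 0.895610 = -6.51
Short position value = −(long value) = CHF 6.51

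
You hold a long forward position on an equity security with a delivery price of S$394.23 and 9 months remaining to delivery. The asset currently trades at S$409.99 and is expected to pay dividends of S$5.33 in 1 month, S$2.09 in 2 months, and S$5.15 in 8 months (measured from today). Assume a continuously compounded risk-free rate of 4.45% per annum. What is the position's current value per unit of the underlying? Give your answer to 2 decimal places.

S$16.32

PV(remaining dividends) I = 5.33·e^(−0.0445·1/12) + 2.09·e^(−0.0445·2/12) + 5.15·e^(−0.0445·8/12) = 12.3843
Current forward F = (S − I)·e^(rT) = (409.99 − 12.3843)·e^(0.0445·9/12) = 397.6057 × 1.033938 = 411.0996
Value (long) = (F − K)·e^(−rT) = (411.0996 − 394.23) × 0.967176 = 16.3159
Value = S$16.32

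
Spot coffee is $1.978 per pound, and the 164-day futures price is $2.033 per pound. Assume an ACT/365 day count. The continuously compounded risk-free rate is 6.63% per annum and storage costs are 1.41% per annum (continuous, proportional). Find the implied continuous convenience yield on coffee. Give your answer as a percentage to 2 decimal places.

F = S·e^((r+u−y)T) ⇒ (r+u−y) = ln(F/S)/T
ln(2.033/1.978) = 0.027426; /T ⇒ 0.061040
y = r + u − ln(F/S)/T = 0.0663 + 0.0141 − 0.061040 = 0.019360
y = 1.94%

1.94%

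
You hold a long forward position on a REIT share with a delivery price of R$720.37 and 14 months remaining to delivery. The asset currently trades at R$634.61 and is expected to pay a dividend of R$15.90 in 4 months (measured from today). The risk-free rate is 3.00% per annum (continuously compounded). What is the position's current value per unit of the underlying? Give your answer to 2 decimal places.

-R$76.72

PV(remaining dividends) I = 15.90·e^(−0.0300·4/12) = 15.7418
Current forward F = (S − I)·e^(rT) = (634.61 − 15.7418)·e^(0.0300·14/12) = 618.8682 × 1.035620 = 640.9123
Value (long) = (F − K)·e^(−rT) = (640.9123 − 720.37) × 0.965605 = -76.7248
Value = -R$76.72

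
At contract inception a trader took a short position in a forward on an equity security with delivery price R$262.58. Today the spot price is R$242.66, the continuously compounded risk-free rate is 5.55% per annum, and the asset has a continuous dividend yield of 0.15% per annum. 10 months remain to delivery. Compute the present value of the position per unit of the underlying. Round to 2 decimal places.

Current fair forward for the remaining 10 months: F = S·e^((r − q)·T), (r − q) = 0.0555 − 0.0015 = 0.0540
F = 242.66 · e^(0.0540 × 10/12) = 242.66 × 1.046028 = 253.8292
Value of long forward = (F − K)·e^(−rT) = (253.8292 − 262.58) · e^(−0.0555·10/12)
= -8.7508 × 0.954803 = -8.36
Short position value = −(long value) = R$8.36

R$8.36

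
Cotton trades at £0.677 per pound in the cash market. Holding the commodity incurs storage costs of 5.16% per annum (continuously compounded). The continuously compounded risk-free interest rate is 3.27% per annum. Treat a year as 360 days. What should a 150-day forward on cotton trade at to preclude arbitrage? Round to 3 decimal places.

£0.701 per pound

Net carry = r + u − y = 0.0327 + 0.0516 − 0.0000 = 0.0843
F = S·e^((r+u−y)T) = 0.677 · e^(0.0843 × 150/360) = 0.677 · e^0.035125
= 0.677 × 1.035749 = £0.701 per pound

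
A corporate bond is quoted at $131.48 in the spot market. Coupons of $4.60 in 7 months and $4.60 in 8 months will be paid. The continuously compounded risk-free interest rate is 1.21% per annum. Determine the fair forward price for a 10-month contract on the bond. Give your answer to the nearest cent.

$123.59

PV(coupons) I = 4.60·e^(−0.0121·7/12) + 4.60·e^(−0.0121·8/12)
I = 4.5676 + 4.5630 = 9.1306
F = (S − I)·e^(rT) = (131.48 − 9.1306) · e^(0.0121·10/12)
= 122.3494 · e^0.010083 = 122.3494 × 1.010134 = $123.59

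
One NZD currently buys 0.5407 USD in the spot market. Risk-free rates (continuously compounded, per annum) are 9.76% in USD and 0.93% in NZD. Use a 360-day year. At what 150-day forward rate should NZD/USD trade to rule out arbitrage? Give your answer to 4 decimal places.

F = S·e^((r_USD − r_NZD)T) = 0.5407 · e^((0.0976 − 0.0093) × 150/360)
= 0.5407 · e^0.036792 = 0.5407 × 1.037477
F = 0.5610 USD per NZD

0.5610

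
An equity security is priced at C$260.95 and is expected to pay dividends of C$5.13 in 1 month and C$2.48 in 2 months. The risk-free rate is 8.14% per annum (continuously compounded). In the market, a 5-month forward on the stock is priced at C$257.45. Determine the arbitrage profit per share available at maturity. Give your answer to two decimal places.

C$4.70 per share

PV(dividends) I = 5.13·e^(−0.0814·1/12) + 2.48·e^(−0.0814·2/12) = 7.5419
Fair forward F* = (S − I)·e^(rT) = (260.95 − 7.5419)·e^0.033917 = 253.4081 × 1.034499 = 262.1504
Market C$257.45 < fair 262.1504: forward underpriced → reverse cash-and-carry (short the stock, invest proceeds at r, pay the dividends, go long the forward).
Profit at T = |F_mkt − F*| = |257.45 − 262.1504| = C$4.70 per share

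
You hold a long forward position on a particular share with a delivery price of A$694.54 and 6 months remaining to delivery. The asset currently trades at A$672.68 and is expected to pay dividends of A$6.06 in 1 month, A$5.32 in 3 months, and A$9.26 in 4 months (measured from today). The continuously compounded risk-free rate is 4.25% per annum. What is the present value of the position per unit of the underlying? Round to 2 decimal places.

PV(remaining dividends) I = 6.06·e^(−0.0425·1/12) + 5.32·e^(−0.0425·3/12) + 9.26·e^(−0.0425·4/12) = 20.4321
Current forward F = (S − I)·e^(rT) = (672.68 − 20.4321)·e^(0.0425·6/12) = 652.2479 × 1.021477 = 666.2562
Value (long) = (F − K)·e^(−rT) = (666.2562 − 694.54) × 0.978974 = -27.6891
Value = -A$27.69

-A$27.69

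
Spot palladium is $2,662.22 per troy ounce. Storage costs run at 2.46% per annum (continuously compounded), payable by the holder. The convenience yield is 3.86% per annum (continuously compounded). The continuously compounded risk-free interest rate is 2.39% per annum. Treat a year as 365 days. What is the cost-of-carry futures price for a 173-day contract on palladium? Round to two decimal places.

Net carry = r + u − y = 0.0239 + 0.0246 − 0.0386 = 0.0099
F = S·e^((r+u−y)T) = 2662.22 · e^(0.0099 × 173/365) = 2662.22 · e^0.00469233
= 2662.22 × 1.00470336 = $2,674.74 per troy ounce

$2,674.74 per troy ounce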